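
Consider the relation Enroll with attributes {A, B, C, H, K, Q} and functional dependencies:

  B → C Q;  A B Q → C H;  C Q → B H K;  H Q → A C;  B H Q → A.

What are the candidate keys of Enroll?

{B}⁺: B→CQ adds C, Q; CQ→BHK adds H, K; HQ→AC adds A → {A, B, C, H, K, Q}.
{C, Q}⁺: CQ→BHK adds B, H, K; HQ→AC adds A → {A, B, C, H, K, Q}. Minimal: {Q}⁺ = {Q}; {C}⁺ = {C} — none reach the full schema.
{H, Q}⁺: HQ→AC adds A, C; CQ→BHK adds B, K → {A, B, C, H, K, Q}. Minimal: {Q}⁺ = {Q}; {H}⁺ = {H} — none reach the full schema.
Any other superkey contains one of these as a subset, so there are no further candidate keys.

{B}, {C, Q}, {H, Q}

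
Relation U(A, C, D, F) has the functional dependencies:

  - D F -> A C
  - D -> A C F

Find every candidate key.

D

Attribute D never appears on the right-hand side of any dependency, so D must belong to every candidate key.
{D}⁺ = {A, C, D, F}, which is all of the schema, so {D} is the only candidate key.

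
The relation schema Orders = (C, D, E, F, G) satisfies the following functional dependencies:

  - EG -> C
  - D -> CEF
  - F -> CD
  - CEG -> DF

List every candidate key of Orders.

{D, G}, {E, G}, {F, G}

Attribute G never appears on the right-hand side of any dependency, so G must belong to every candidate key.
{G}⁺ = {G}, which is not all of the schema, so we must add further attributes.
{D, G}⁺: D→CEF adds C, E, F → {C, D, E, F, G}. Minimal: {G}⁺ = {G}; {D}⁺ = {C, D, E, F} — none reach the full schema.
{E, G}⁺: EG→C adds C; CEG→DF adds D, F → {C, D, E, F, G}. Minimal: {G}⁺ = {G}; {E}⁺ = {E} — none reach the full schema.
{F, G}⁺: F→CD adds C, D; D→CEF adds E → {C, D, E, F, G}. Minimal: {G}⁺ = {G}; {F}⁺ = {C, D, E, F} — none reach the full schema.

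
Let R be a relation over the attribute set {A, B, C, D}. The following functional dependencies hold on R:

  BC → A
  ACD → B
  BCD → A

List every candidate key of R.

{A, C, D}⁺: ACD→B adds B → {A, B, C, D}. Minimal: {C, D}⁺ = {C, D}; {A, D}⁺ = {A, D}; {A, C}⁺ = {A, C} — none reach the full schema.
{B, C, D}⁺: BC→A adds A → {A, B, C, D}. Minimal: {C, D}⁺ = {C, D}; {B, D}⁺ = {B, D}; {B, C}⁺ = {A, B, C} — none reach the full schema.
Any other superkey contains one of these as a subset, so there are no further candidate keys.

{A, C, D}, {B, C, D}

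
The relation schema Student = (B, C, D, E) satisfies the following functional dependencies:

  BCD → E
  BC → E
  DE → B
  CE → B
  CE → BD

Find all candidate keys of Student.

{B, C}⁺: BC→E adds E; CE→BD adds D → {B, C, D, E}. Minimal: {C}⁺ = {C}; {B}⁺ = {B} — none reach the full schema.
{C, E}⁺: CE→B adds B; CE→BD adds D → {B, C, D, E}. Minimal: {E}⁺ = {E}; {C}⁺ = {C} — none reach the full schema.

{B, C}; {C, E}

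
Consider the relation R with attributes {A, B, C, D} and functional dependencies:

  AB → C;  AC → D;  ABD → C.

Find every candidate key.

AB

Attributes A, B never appear on any right-hand side, so every candidate key must contain {A, B}.
{A, B}⁺ = {A, B, C, D}, which is all of the schema, so {A, B} is the only candidate key.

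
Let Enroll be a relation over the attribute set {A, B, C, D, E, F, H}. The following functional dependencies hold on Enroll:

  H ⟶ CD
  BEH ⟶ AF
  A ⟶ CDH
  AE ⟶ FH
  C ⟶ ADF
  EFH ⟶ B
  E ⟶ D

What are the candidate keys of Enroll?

{A, E}, {C, E}, {E, H}

Attribute E never appears on the right-hand side of any dependency, so E must belong to every candidate key.
{E}⁺ = {D, E}, which is not all of the schema, so we must add further attributes.
{A, E}⁺: A→CDH adds C, D, H; AE→FH adds F; EFH→B adds B → {A, B, C, D, E, F, H}. Minimal: {E}⁺ = {D, E}; {A}⁺ = {A, C, D, F, H} — none reach the full schema.
{C, E}⁺: C→ADF adds A, D, F; A→CDH adds H; EFH→B adds B → {A, B, C, D, E, F, H}. Minimal: {E}⁺ = {D, E}; {C}⁺ = {A, C, D, F, H} — none reach the full schema.
{E, H}⁺: H→CD adds C, D; C→ADF adds A, F; EFH→B adds B → {A, B, C, D, E, F, H}. Minimal: {H}⁺ = {A, C, D, F, H}; {E}⁺ = {D, E} — none reach the full schema.
Any other superkey contains one of these as a subset, so there are no further candidate keys.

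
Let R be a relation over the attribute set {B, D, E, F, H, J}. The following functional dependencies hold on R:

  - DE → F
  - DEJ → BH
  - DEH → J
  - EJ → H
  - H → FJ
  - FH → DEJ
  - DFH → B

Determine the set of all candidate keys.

H, EJ

{H}⁺: H→FJ adds F, J; FH→DEJ adds D, E; DFH→B adds B → {B, D, E, F, H, J}.
{E, J}⁺: EJ→H adds H; H→FJ adds F; FH→DEJ adds D; DFH→B adds B → {B, D, E, F, H, J}. Minimal: {J}⁺ = {J}; {E}⁺ = {E} — none reach the full schema.
Any other superkey contains one of these as a subset, so there are no further candidate keys.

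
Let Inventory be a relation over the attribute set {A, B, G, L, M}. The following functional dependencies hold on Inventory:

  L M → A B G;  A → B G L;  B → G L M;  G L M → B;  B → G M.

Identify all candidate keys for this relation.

(A); (B); (L, M)

{A}⁺: A→BGL adds B, G, L; B→GLM adds M → {A, B, G, L, M}.
{B}⁺: B→GLM adds G, L, M; LM→ABG adds A → {A, B, G, L, M}.
{L, M}⁺: LM→ABG adds A, B, G → {A, B, G, L, M}.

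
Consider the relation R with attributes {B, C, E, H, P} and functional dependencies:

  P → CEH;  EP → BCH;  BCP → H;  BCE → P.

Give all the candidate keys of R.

{P}⁺: P→CEH adds C, E, H; EP→BCH adds B → {B, C, E, H, P}.
{B, C, E}⁺: BCE→P adds P; P→CEH adds H → {B, C, E, H, P}.

{P}, {B, C, E}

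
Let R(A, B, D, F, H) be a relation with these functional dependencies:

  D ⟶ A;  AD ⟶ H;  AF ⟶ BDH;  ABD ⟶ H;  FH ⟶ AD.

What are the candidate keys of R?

{A, F}, {D, F}, {F, H}

Attribute F never appears on the right-hand side of any dependency, so F must belong to every candidate key.
{F}⁺ = {F}, which is not all of the schema, so we must add further attributes.
{A, F}⁺: AF→BDH adds B, D, H → {A, B, D, F, H}. Minimal: {F}⁺ = {F}; {A}⁺ = {A} — none reach the full schema.
{D, F}⁺: D→A adds A; AD→H adds H; AF→BDH adds B → {A, B, D, F, H}. Minimal: {F}⁺ = {F}; {D}⁺ = {A, D, H} — none reach the full schema.
{F, H}⁺: FH→AD adds A, D; AF→BDH adds B → {A, B, D, F, H}. Minimal: {H}⁺ = {H}; {F}⁺ = {F} — none reach the full schema.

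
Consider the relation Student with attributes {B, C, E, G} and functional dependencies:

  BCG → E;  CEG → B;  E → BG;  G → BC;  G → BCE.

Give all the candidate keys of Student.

E; G

{E}⁺: E→BG adds B, G; G→BC adds C → {B, C, E, G}.
{G}⁺: G→BC adds B, C; G→BCE adds E → {B, C, E, G}.
Any other superkey contains one of these as a subset, so there are no further candidate keys.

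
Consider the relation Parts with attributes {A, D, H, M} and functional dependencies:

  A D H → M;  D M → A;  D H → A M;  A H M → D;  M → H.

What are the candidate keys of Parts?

{A, M}⁺: M→H adds H; AHM→D adds D → {A, D, H, M}. Minimal: {M}⁺ = {H, M}; {A}⁺ = {A} — none reach the full schema.
{D, H}⁺: DH→AM adds A, M → {A, D, H, M}. Minimal: {H}⁺ = {H}; {D}⁺ = {D} — none reach the full schema.
{D, M}⁺: DM→A adds A; M→H adds H → {A, D, H, M}. Minimal: {M}⁺ = {H, M}; {D}⁺ = {D} — none reach the full schema.
Any other superkey contains one of these as a subset, so there are no further candidate keys.

AM, DH, DM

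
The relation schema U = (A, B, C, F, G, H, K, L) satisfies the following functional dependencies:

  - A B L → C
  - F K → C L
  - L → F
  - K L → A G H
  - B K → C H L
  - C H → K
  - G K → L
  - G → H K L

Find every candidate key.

Attribute B never appears on the right-hand side of any dependency, so B must belong to every candidate key.
{B}⁺ = {B}, which is not all of the schema, so we must add further attributes.
{B, G}⁺: G→HKL adds H, K, L; L→F adds F; KL→AGH adds A; BK→CHL adds C → {A, B, C, F, G, H, K, L}. Minimal: {G}⁺ = {A, C, F, G, H, K, L}; {B}⁺ = {B} — none reach the full schema.
{B, K}⁺: BK→CHL adds C, H, L; L→F adds F; KL→AGH adds A, G → {A, B, C, F, G, H, K, L}. Minimal: {K}⁺ = {K}; {B}⁺ = {B} — none reach the full schema.
{B, C, H}⁺: CH→K adds K; BK→CHL adds L; L→F adds F; KL→AGH adds A, G → {A, B, C, F, G, H, K, L}. Minimal: {C, H}⁺ = {C, H, K}; {B, H}⁺ = {B, H}; {B, C}⁺ = {B, C} — none reach the full schema.
{A, B, H, L}⁺: ABL→C adds C; L→F adds F; CH→K adds K; KL→AGH adds G → {A, B, C, F, G, H, K, L}. Minimal: {B, H, L}⁺ = {B, F, H, L}; {A, H, L}⁺ = {A, F, H, L}; {A, B, L}⁺ = {A, B, C, F, L}; … — none reach the full schema.
Any other superkey contains one of these as a subset, so there are no further candidate keys.

{B, G}, {B, K}, {B, C, H}, {A, B, H, L}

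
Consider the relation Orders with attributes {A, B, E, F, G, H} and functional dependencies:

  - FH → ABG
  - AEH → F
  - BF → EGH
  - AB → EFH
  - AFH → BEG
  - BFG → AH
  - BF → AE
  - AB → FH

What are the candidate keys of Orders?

{A, B}⁺: AB→EFH adds E, F, H; AFH→BEG adds G → {A, B, E, F, G, H}. Minimal: {B}⁺ = {B}; {A}⁺ = {A} — none reach the full schema.
{B, F}⁺: BF→EGH adds E, G, H; BFG→AH adds A → {A, B, E, F, G, H}. Minimal: {F}⁺ = {F}; {B}⁺ = {B} — none reach the full schema.
{F, H}⁺: FH→ABG adds A, B, G; BF→EGH adds E → {A, B, E, F, G, H}. Minimal: {H}⁺ = {H}; {F}⁺ = {F} — none reach the full schema.
{A, E, H}⁺: AEH→F adds F; AFH→BEG adds B, G → {A, B, E, F, G, H}. Minimal: {E, H}⁺ = {E, H}; {A, H}⁺ = {A, H}; {A, E}⁺ = {A, E} — none reach the full schema.
Any other superkey contains one of these as a subset, so there are no further candidate keys.

(A, B); (B, F); (F, H); (A, E, H)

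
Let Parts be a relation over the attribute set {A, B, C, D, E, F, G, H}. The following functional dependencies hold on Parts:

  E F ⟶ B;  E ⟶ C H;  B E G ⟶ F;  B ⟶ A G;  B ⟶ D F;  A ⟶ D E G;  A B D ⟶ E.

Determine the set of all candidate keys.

B; AF; EF

{B}⁺: B→AG adds A, G; B→DF adds D, F; A→DEG adds E; E→CH adds C, H → {A, B, C, D, E, F, G, H}.
{A, F}⁺: A→DEG adds D, E, G; EF→B adds B; E→CH adds C, H → {A, B, C, D, E, F, G, H}.
{E, F}⁺: EF→B adds B; E→CH adds C, H; B→AG adds A, G; B→DF adds D → {A, B, C, D, E, F, G, H}.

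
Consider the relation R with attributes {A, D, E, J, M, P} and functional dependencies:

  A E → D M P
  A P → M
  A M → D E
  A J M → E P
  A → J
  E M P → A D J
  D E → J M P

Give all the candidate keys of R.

{A, E}⁺: AE→DMP adds D, M, P; A→J adds J → {A, D, E, J, M, P}. Minimal: {E}⁺ = {E}; {A}⁺ = {A, J} — none reach the full schema.
{A, M}⁺: AM→DE adds D, E; A→J adds J; DE→JMP adds P → {A, D, E, J, M, P}. Minimal: {M}⁺ = {M}; {A}⁺ = {A, J} — none reach the full schema.
{A, P}⁺: AP→M adds M; AM→DE adds D, E; A→J adds J → {A, D, E, J, M, P}. Minimal: {P}⁺ = {P}; {A}⁺ = {A, J} — none reach the full schema.
{D, E}⁺: DE→JMP adds J, M, P; EMP→ADJ adds A → {A, D, E, J, M, P}. Minimal: {E}⁺ = {E}; {D}⁺ = {D} — none reach the full schema.
{E, M, P}⁺: EMP→ADJ adds A, D, J → {A, D, E, J, M, P}. Minimal: {M, P}⁺ = {M, P}; {E, P}⁺ = {E, P}; {E, M}⁺ = {E, M} — none reach the full schema.
Any other superkey contains one of these as a subset, so there are no further candidate keys.

{A, E}; {A, M}; {A, P}; {D, E}; {E, M, P}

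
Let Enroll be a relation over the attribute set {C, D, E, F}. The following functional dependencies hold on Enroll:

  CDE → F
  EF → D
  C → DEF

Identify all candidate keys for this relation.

{C}

Attribute C never appears on the right-hand side of any dependency, so C must belong to every candidate key.
{C}⁺ = {C, D, E, F}, which is all of the schema, so {C} is the only candidate key.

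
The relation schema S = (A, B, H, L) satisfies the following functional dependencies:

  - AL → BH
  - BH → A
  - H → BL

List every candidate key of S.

(H), (A, L)

{H}⁺: H→BL adds B, L; BH→A adds A → {A, B, H, L}.
{A, L}⁺: AL→BH adds B, H → {A, B, H, L}. Minimal: {L}⁺ = {L}; {A}⁺ = {A} — none reach the full schema.
Any other superkey contains one of these as a subset, so there are no further candidate keys.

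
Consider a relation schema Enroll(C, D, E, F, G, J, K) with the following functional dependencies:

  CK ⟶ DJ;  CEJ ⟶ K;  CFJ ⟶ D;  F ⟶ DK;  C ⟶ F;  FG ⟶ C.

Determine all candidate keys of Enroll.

{C, E, G}; {E, F, G}

Attributes E, G never appear on any right-hand side, so every candidate key must contain {E, G}.
{E, G}⁺ = {E, G}, which is not all of the schema, so we must add further attributes.
{C, E, G}⁺: C→F adds F; F→DK adds D, K; CK→DJ adds J → {C, D, E, F, G, J, K}. Minimal: {E, G}⁺ = {E, G}; {C, G}⁺ = {C, D, F, G, J, K}; {C, E}⁺ = {C, D, E, F, J, K} — none reach the full schema.
{E, F, G}⁺: F→DK adds D, K; FG→C adds C; CK→DJ adds J → {C, D, E, F, G, J, K}. Minimal: {F, G}⁺ = {C, D, F, G, J, K}; {E, G}⁺ = {E, G}; {E, F}⁺ = {D, E, F, K} — none reach the full schema.
Any other superkey contains one of these as a subset, so there are no further candidate keys.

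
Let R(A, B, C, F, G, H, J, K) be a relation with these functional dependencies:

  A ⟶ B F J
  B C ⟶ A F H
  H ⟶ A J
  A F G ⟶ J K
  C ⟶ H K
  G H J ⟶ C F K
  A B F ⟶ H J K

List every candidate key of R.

Attribute G never appears on the right-hand side of any dependency, so G must belong to every candidate key.
{G}⁺ = {G}, which is not all of the schema, so we must add further attributes.
{A, G}⁺: A→BFJ adds B, F, J; AFG→JK adds K; ABF→HJK adds H; GHJ→CFK adds C → {A, B, C, F, G, H, J, K}. Minimal: {G}⁺ = {G}; {A}⁺ = {A, B, F, H, J, K} — none reach the full schema.
{C, G}⁺: C→HK adds H, K; H→AJ adds A, J; GHJ→CFK adds F; A→BFJ adds B → {A, B, C, F, G, H, J, K}. Minimal: {G}⁺ = {G}; {C}⁺ = {A, B, C, F, H, J, K} — none reach the full schema.
{G, H}⁺: H→AJ adds A, J; GHJ→CFK adds C, F, K; A→BFJ adds B → {A, B, C, F, G, H, J, K}. Minimal: {H}⁺ = {A, B, F, H, J, K}; {G}⁺ = {G} — none reach the full schema.

AG, CG, GH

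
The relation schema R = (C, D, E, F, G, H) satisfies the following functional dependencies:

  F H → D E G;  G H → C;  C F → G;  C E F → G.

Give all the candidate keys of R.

Attributes F, H never appear on any right-hand side, so every candidate key must contain {F, H}.
{F, H}⁺ = {C, D, E, F, G, H}, which is all of the schema, so {F, H} is the only candidate key.

{F, H}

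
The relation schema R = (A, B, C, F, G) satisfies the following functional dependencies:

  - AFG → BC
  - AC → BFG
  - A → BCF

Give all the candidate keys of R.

(A)

Attribute A never appears on the right-hand side of any dependency, so A must belong to every candidate key.
{A}⁺ = {A, B, C, F, G}, which is all of the schema, so {A} is the only candidate key.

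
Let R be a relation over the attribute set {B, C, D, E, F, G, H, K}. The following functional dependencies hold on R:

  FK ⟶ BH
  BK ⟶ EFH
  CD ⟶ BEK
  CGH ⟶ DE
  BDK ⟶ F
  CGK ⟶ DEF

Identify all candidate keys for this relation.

{C, D, G}, {C, G, H}, {C, G, K}

Attributes C, G never appear on any right-hand side, so every candidate key must contain {C, G}.
{C, G}⁺ = {C, G}, which is not all of the schema, so we must add further attributes.
{C, D, G}⁺: CD→BEK adds B, E, K; BDK→F adds F; FK→BH adds H → {B, C, D, E, F, G, H, K}.
{C, G, H}⁺: CGH→DE adds D, E; CD→BEK adds B, K; BDK→F adds F → {B, C, D, E, F, G, H, K}.
{C, G, K}⁺: CGK→DEF adds D, E, F; FK→BH adds B, H → {B, C, D, E, F, G, H, K}.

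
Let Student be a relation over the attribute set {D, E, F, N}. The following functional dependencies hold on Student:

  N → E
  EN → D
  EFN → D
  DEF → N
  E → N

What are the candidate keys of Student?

{E, F}⁺: E→N adds N; EN→D adds D → {D, E, F, N}. Minimal: {F}⁺ = {F}; {E}⁺ = {D, E, N} — none reach the full schema.
{F, N}⁺: N→E adds E; EN→D adds D → {D, E, F, N}. Minimal: {N}⁺ = {D, E, N}; {F}⁺ = {F} — none reach the full schema.

(E, F); (F, N)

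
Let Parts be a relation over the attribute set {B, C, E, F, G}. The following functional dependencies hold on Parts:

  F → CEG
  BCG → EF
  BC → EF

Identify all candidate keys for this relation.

Attribute B never appears on the right-hand side of any dependency, so B must belong to every candidate key.
{B}⁺ = {B}, which is not all of the schema, so we must add further attributes.
{B, C}⁺: BC→EF adds E, F; F→CEG adds G → {B, C, E, F, G}. Minimal: {C}⁺ = {C}; {B}⁺ = {B} — none reach the full schema.
{B, F}⁺: F→CEG adds C, E, G → {B, C, E, F, G}. Minimal: {F}⁺ = {C, E, F, G}; {B}⁺ = {B} — none reach the full schema.
Any other superkey contains one of these as a subset, so there are no further candidate keys.

{B, C}, {B, F}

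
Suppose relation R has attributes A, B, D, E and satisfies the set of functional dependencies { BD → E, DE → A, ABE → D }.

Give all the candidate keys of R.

Attribute B never appears on the right-hand side of any dependency, so B must belong to every candidate key.
{B}⁺ = {B}, which is not all of the schema, so we must add further attributes.
{B, D}⁺: BD→E adds E; DE→A adds A → {A, B, D, E}. Minimal: {D}⁺ = {D}; {B}⁺ = {B} — none reach the full schema.
{A, B, E}⁺: ABE→D adds D → {A, B, D, E}. Minimal: {B, E}⁺ = {B, E}; {A, E}⁺ = {A, E}; {A, B}⁺ = {A, B} — none reach the full schema.
Any other superkey contains one of these as a subset, so there are no further candidate keys.

BD, ABE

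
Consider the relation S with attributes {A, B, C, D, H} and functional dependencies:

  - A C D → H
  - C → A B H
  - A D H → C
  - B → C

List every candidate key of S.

BD, CD, ADH

{B, D}⁺: B→C adds C; C→ABH adds A, H → {A, B, C, D, H}. Minimal: {D}⁺ = {D}; {B}⁺ = {A, B, C, H} — none reach the full schema.
{C, D}⁺: C→ABH adds A, B, H → {A, B, C, D, H}. Minimal: {D}⁺ = {D}; {C}⁺ = {A, B, C, H} — none reach the full schema.
{A, D, H}⁺: ADH→C adds C; C→ABH adds B → {A, B, C, D, H}. Minimal: {D, H}⁺ = {D, H}; {A, H}⁺ = {A, H}; {A, D}⁺ = {A, D} — none reach the full schema.
Any other superkey contains one of these as a subset, so there are no further candidate keys.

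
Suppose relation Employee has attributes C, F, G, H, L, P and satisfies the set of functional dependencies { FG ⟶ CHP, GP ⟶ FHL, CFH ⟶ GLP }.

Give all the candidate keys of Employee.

{F, G}⁺: FG→CHP adds C, H, P; GP→FHL adds L → {C, F, G, H, L, P}. Minimal: {G}⁺ = {G}; {F}⁺ = {F} — none reach the full schema.
{G, P}⁺: GP→FHL adds F, H, L; FG→CHP adds C → {C, F, G, H, L, P}. Minimal: {P}⁺ = {P}; {G}⁺ = {G} — none reach the full schema.
{C, F, H}⁺: CFH→GLP adds G, L, P → {C, F, G, H, L, P}. Minimal: {F, H}⁺ = {F, H}; {C, H}⁺ = {C, H}; {C, F}⁺ = {C, F} — none reach the full schema.

{F, G}, {G, P}, {C, F, H}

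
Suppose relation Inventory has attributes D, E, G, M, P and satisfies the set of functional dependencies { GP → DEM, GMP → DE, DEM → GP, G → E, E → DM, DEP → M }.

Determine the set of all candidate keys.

{E}⁺: E→DM adds D, M; DEM→GP adds G, P → {D, E, G, M, P}.
{G}⁺: G→E adds E; E→DM adds D, M; DEM→GP adds P → {D, E, G, M, P}.

{E}, {G}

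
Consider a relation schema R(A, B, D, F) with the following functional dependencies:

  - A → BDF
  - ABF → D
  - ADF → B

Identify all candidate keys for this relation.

{A}

Attribute A never appears on the right-hand side of any dependency, so A must belong to every candidate key.
{A}⁺ = {A, B, D, F}, which is all of the schema, so {A} is the only candidate key.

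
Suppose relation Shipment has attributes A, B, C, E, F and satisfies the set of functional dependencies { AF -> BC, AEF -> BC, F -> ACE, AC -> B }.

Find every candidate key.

{F}

Attribute F never appears on the right-hand side of any dependency, so F must belong to every candidate key.
{F}⁺ = {A, B, C, E, F}, which is all of the schema, so {F} is the only candidate key.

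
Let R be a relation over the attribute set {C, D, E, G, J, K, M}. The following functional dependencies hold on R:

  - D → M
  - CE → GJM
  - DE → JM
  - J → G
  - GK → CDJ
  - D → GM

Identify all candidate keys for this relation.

Attributes E, K never appear on any right-hand side, so every candidate key must contain {E, K}.
{E, K}⁺ = {E, K}, which is not all of the schema, so we must add further attributes.
{C, E, K}⁺: CE→GJM adds G, J, M; GK→CDJ adds D → {C, D, E, G, J, K, M}. Minimal: {E, K}⁺ = {E, K}; {C, K}⁺ = {C, K}; {C, E}⁺ = {C, E, G, J, M} — none reach the full schema.
{D, E, K}⁺: D→M adds M; DE→JM adds J; J→G adds G; GK→CDJ adds C → {C, D, E, G, J, K, M}. Minimal: {E, K}⁺ = {E, K}; {D, K}⁺ = {C, D, G, J, K, M}; {D, E}⁺ = {D, E, G, J, M} — none reach the full schema.
{E, G, K}⁺: GK→CDJ adds C, D, J; D→GM adds M → {C, D, E, G, J, K, M}. Minimal: {G, K}⁺ = {C, D, G, J, K, M}; {E, K}⁺ = {E, K}; {E, G}⁺ = {E, G} — none reach the full schema.
{E, J, K}⁺: J→G adds G; GK→CDJ adds C, D; D→GM adds M → {C, D, E, G, J, K, M}. Minimal: {J, K}⁺ = {C, D, G, J, K, M}; {E, K}⁺ = {E, K}; {E, J}⁺ = {E, G, J} — none reach the full schema.

{C, E, K}, {D, E, K}, {E, G, K}, {E, J, K}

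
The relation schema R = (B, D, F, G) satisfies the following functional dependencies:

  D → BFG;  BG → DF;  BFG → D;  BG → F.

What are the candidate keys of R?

D, BG

{D}⁺: D→BFG adds B, F, G → {B, D, F, G}.
{B, G}⁺: BG→DF adds D, F → {B, D, F, G}. Minimal: {G}⁺ = {G}; {B}⁺ = {B} — none reach the full schema.
Any other superkey contains one of these as a subset, so there are no further candidate keys.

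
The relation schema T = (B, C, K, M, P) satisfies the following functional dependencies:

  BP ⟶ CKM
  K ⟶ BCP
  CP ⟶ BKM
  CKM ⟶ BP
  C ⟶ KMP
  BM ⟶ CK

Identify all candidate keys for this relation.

C, K, BM, BP

{C}⁺: C→KMP adds K, M, P; K→BCP adds B → {B, C, K, M, P}.
{K}⁺: K→BCP adds B, C, P; CP→BKM adds M → {B, C, K, M, P}.
{B, M}⁺: BM→CK adds C, K; K→BCP adds P → {B, C, K, M, P}. Minimal: {M}⁺ = {M}; {B}⁺ = {B} — none reach the full schema.
{B, P}⁺: BP→CKM adds C, K, M → {B, C, K, M, P}. Minimal: {P}⁺ = {P}; {B}⁺ = {B} — none reach the full schema.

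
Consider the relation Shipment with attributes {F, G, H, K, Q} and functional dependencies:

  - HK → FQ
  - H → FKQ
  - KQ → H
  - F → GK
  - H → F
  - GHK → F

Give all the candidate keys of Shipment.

{H}; {F, Q}; {K, Q}

{H}⁺: H→FKQ adds F, K, Q; F→GK adds G → {F, G, H, K, Q}.
{F, Q}⁺: F→GK adds G, K; KQ→H adds H → {F, G, H, K, Q}. Minimal: {Q}⁺ = {Q}; {F}⁺ = {F, G, K} — none reach the full schema.
{K, Q}⁺: KQ→H adds H; H→F adds F; F→GK adds G → {F, G, H, K, Q}. Minimal: {Q}⁺ = {Q}; {K}⁺ = {K} — none reach the full schema.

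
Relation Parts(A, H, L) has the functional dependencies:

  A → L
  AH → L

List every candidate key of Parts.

Attributes A, H never appear on any right-hand side, so every candidate key must contain {A, H}.
{A, H}⁺ = {A, H, L}, which is all of the schema, so {A, H} is the only candidate key.

AH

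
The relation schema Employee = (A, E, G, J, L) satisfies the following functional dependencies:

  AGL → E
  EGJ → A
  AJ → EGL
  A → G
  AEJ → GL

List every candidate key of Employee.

(A, J), (E, G, J)

Attribute J never appears on the right-hand side of any dependency, so J must belong to every candidate key.
{J}⁺ = {J}, which is not all of the schema, so we must add further attributes.
{A, J}⁺: AJ→EGL adds E, G, L → {A, E, G, J, L}. Minimal: {J}⁺ = {J}; {A}⁺ = {A, G} — none reach the full schema.
{E, G, J}⁺: EGJ→A adds A; AJ→EGL adds L → {A, E, G, J, L}. Minimal: {G, J}⁺ = {G, J}; {E, J}⁺ = {E, J}; {E, G}⁺ = {E, G} — none reach the full schema.
Any other superkey contains one of these as a subset, so there are no further candidate keys.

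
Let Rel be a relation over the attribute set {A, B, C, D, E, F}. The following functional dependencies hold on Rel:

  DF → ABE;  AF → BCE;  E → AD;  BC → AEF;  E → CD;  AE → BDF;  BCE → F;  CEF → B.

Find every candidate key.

(E), (A, F), (B, C), (D, F)

{E}⁺: E→AD adds A, D; E→CD adds C; AE→BDF adds B, F → {A, B, C, D, E, F}.
{A, F}⁺: AF→BCE adds B, C, E; E→AD adds D → {A, B, C, D, E, F}.
{B, C}⁺: BC→AEF adds A, E, F; E→CD adds D → {A, B, C, D, E, F}.
{D, F}⁺: DF→ABE adds A, B, E; AF→BCE adds C → {A, B, C, D, E, F}.
Any other superkey contains one of these as a subset, so there are no further candidate keys.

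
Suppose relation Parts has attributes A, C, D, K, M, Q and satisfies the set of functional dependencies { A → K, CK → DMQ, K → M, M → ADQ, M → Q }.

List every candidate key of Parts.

(A, C), (C, K), (C, M)

{A, C}⁺: A→K adds K; CK→DMQ adds D, M, Q → {A, C, D, K, M, Q}. Minimal: {C}⁺ = {C}; {A}⁺ = {A, D, K, M, Q} — none reach the full schema.
{C, K}⁺: CK→DMQ adds D, M, Q; M→ADQ adds A → {A, C, D, K, M, Q}. Minimal: {K}⁺ = {A, D, K, M, Q}; {C}⁺ = {C} — none reach the full schema.
{C, M}⁺: M→ADQ adds A, D, Q; A→K adds K → {A, C, D, K, M, Q}. Minimal: {M}⁺ = {A, D, K, M, Q}; {C}⁺ = {C} — none reach the full schema.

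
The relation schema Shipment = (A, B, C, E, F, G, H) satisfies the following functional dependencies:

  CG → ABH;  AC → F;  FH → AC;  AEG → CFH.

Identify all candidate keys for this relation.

Attributes E, G never appear on any right-hand side, so every candidate key must contain {E, G}.
{E, G}⁺ = {E, G}, which is not all of the schema, so we must add further attributes.
{A, E, G}⁺: AEG→CFH adds C, F, H; CG→ABH adds B → {A, B, C, E, F, G, H}. Minimal: {E, G}⁺ = {E, G}; {A, G}⁺ = {A, G}; {A, E}⁺ = {A, E} — none reach the full schema.
{C, E, G}⁺: CG→ABH adds A, B, H; AC→F adds F → {A, B, C, E, F, G, H}. Minimal: {E, G}⁺ = {E, G}; {C, G}⁺ = {A, B, C, F, G, H}; {C, E}⁺ = {C, E} — none reach the full schema.
{E, F, G, H}⁺: FH→AC adds A, C; CG→ABH adds B → {A, B, C, E, F, G, H}. Minimal: {F, G, H}⁺ = {A, B, C, F, G, H}; {E, G, H}⁺ = {E, G, H}; {E, F, H}⁺ = {A, C, E, F, H}; … — none reach the full schema.

{A, E, G}; {C, E, G}; {E, F, G, H}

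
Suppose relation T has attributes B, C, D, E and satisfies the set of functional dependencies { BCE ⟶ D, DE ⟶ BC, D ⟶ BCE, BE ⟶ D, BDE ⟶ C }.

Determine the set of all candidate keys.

{D}⁺: D→BCE adds B, C, E → {B, C, D, E}.
{B, E}⁺: BE→D adds D; BDE→C adds C → {B, C, D, E}. Minimal: {E}⁺ = {E}; {B}⁺ = {B} — none reach the full schema.
Any other superkey contains one of these as a subset, so there are no further candidate keys.

{D}; {B, E}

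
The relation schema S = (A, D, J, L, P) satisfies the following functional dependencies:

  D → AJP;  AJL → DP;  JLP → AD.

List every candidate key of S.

Attribute L never appears on the right-hand side of any dependency, so L must belong to every candidate key.
{L}⁺ = {L}, which is not all of the schema, so we must add further attributes.
{D, L}⁺: D→AJP adds A, J, P → {A, D, J, L, P}. Minimal: {L}⁺ = {L}; {D}⁺ = {A, D, J, P} — none reach the full schema.
{A, J, L}⁺: AJL→DP adds D, P → {A, D, J, L, P}. Minimal: {J, L}⁺ = {J, L}; {A, L}⁺ = {A, L}; {A, J}⁺ = {A, J} — none reach the full schema.
{J, L, P}⁺: JLP→AD adds A, D → {A, D, J, L, P}. Minimal: {L, P}⁺ = {L, P}; {J, P}⁺ = {J, P}; {J, L}⁺ = {J, L} — none reach the full schema.
Any other superkey contains one of these as a subset, so there are no further candidate keys.

(D, L); (A, J, L); (J, L, P)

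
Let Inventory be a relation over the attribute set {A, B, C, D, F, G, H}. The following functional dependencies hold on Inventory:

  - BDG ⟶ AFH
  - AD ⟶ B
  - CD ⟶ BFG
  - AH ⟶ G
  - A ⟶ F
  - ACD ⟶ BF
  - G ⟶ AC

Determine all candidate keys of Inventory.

{C, D}; {D, G}; {A, D, H}

Attribute D never appears on the right-hand side of any dependency, so D must belong to every candidate key.
{D}⁺ = {D}, which is not all of the schema, so we must add further attributes.
{C, D}⁺: CD→BFG adds B, F, G; G→AC adds A; BDG→AFH adds H → {A, B, C, D, F, G, H}.
{D, G}⁺: G→AC adds A, C; AD→B adds B; CD→BFG adds F; BDG→AFH adds H → {A, B, C, D, F, G, H}.
{A, D, H}⁺: AD→B adds B; AH→G adds G; A→F adds F; G→AC adds C → {A, B, C, D, F, G, H}.
Any other superkey contains one of these as a subset, so there are no further candidate keys.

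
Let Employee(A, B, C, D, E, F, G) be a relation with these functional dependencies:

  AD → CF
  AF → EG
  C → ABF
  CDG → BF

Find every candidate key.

AD; CD

Attribute D never appears on the right-hand side of any dependency, so D must belong to every candidate key.
{D}⁺ = {D}, which is not all of the schema, so we must add further attributes.
{A, D}⁺: AD→CF adds C, F; AF→EG adds E, G; C→ABF adds B → {A, B, C, D, E, F, G}. Minimal: {D}⁺ = {D}; {A}⁺ = {A} — none reach the full schema.
{C, D}⁺: C→ABF adds A, B, F; AF→EG adds E, G → {A, B, C, D, E, F, G}. Minimal: {D}⁺ = {D}; {C}⁺ = {A, B, C, E, F, G} — none reach the full schema.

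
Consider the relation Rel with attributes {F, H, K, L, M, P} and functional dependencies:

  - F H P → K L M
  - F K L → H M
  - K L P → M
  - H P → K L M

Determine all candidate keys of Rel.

Attributes F, P never appear on any right-hand side, so every candidate key must contain {F, P}.
{F, P}⁺ = {F, P}, which is not all of the schema, so we must add further attributes.
{F, H, P}⁺: FHP→KLM adds K, L, M → {F, H, K, L, M, P}. Minimal: {H, P}⁺ = {H, K, L, M, P}; {F, P}⁺ = {F, P}; {F, H}⁺ = {F, H} — none reach the full schema.
{F, K, L, P}⁺: FKL→HM adds H, M → {F, H, K, L, M, P}. Minimal: {K, L, P}⁺ = {K, L, M, P}; {F, L, P}⁺ = {F, L, P}; {F, K, P}⁺ = {F, K, P}; … — none reach the full schema.

FHP, FKLP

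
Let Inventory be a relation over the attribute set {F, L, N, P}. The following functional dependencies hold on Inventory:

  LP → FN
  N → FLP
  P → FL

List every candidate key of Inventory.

{N}⁺: N→FLP adds F, L, P → {F, L, N, P}.
{P}⁺: P→FL adds F, L; LP→FN adds N → {F, L, N, P}.

{N}; {P}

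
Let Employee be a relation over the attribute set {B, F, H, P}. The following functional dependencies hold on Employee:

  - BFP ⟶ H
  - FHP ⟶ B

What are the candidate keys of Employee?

{B, F, P}, {F, H, P}

Attributes F, P never appear on any right-hand side, so every candidate key must contain {F, P}.
{F, P}⁺ = {F, P}, which is not all of the schema, so we must add further attributes.
{B, F, P}⁺: BFP→H adds H → {B, F, H, P}. Minimal: {F, P}⁺ = {F, P}; {B, P}⁺ = {B, P}; {B, F}⁺ = {B, F} — none reach the full schema.
{F, H, P}⁺: FHP→B adds B → {B, F, H, P}. Minimal: {H, P}⁺ = {H, P}; {F, P}⁺ = {F, P}; {F, H}⁺ = {F, H} — none reach the full schema.
Any other superkey contains one of these as a subset, so there are no further candidate keys.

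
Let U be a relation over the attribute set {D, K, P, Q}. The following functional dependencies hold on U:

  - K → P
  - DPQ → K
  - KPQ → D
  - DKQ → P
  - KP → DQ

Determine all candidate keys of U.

{K}⁺: K→P adds P; KP→DQ adds D, Q → {D, K, P, Q}.
{D, P, Q}⁺: DPQ→K adds K → {D, K, P, Q}. Minimal: {P, Q}⁺ = {P, Q}; {D, Q}⁺ = {D, Q}; {D, P}⁺ = {D, P} — none reach the full schema.

K, DPQ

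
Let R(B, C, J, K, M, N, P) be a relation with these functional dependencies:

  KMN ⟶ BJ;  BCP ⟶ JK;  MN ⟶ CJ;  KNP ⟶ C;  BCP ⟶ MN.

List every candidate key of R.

Attribute P never appears on the right-hand side of any dependency, so P must belong to every candidate key.
{P}⁺ = {P}, which is not all of the schema, so we must add further attributes.
{B, C, P}⁺: BCP→JK adds J, K; BCP→MN adds M, N → {B, C, J, K, M, N, P}. Minimal: {C, P}⁺ = {C, P}; {B, P}⁺ = {B, P}; {B, C}⁺ = {B, C} — none reach the full schema.
{B, K, N, P}⁺: KNP→C adds C; BCP→MN adds M; KMN→BJ adds J → {B, C, J, K, M, N, P}. Minimal: {K, N, P}⁺ = {C, K, N, P}; {B, N, P}⁺ = {B, N, P}; {B, K, P}⁺ = {B, K, P}; … — none reach the full schema.
{B, M, N, P}⁺: MN→CJ adds C, J; BCP→JK adds K → {B, C, J, K, M, N, P}. Minimal: {M, N, P}⁺ = {C, J, M, N, P}; {B, N, P}⁺ = {B, N, P}; {B, M, P}⁺ = {B, M, P}; … — none reach the full schema.
{K, M, N, P}⁺: KMN→BJ adds B, J; MN→CJ adds C → {B, C, J, K, M, N, P}. Minimal: {M, N, P}⁺ = {C, J, M, N, P}; {K, N, P}⁺ = {C, K, N, P}; {K, M, P}⁺ = {K, M, P}; … — none reach the full schema.
Any other superkey contains one of these as a subset, so there are no further candidate keys.

{B, C, P}, {B, K, N, P}, {B, M, N, P}, {K, M, N, P}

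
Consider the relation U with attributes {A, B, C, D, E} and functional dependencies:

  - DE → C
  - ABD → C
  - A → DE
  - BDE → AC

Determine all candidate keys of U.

Attribute B never appears on the right-hand side of any dependency, so B must belong to every candidate key.
{B}⁺ = {B}, which is not all of the schema, so we must add further attributes.
{A, B}⁺: A→DE adds D, E; BDE→AC adds C → {A, B, C, D, E}.
{B, D, E}⁺: DE→C adds C; BDE→AC adds A → {A, B, C, D, E}.
Any other superkey contains one of these as a subset, so there are no further candidate keys.

AB, BDE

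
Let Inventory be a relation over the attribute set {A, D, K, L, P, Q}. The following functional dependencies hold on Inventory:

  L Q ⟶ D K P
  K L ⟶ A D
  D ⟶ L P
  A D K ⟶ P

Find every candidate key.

Attribute Q never appears on the right-hand side of any dependency, so Q must belong to every candidate key.
{Q}⁺ = {Q}, which is not all of the schema, so we must add further attributes.
{D, Q}⁺: D→LP adds L, P; LQ→DKP adds K; KL→AD adds A → {A, D, K, L, P, Q}.
{L, Q}⁺: LQ→DKP adds D, K, P; KL→AD adds A → {A, D, K, L, P, Q}.
Any other superkey contains one of these as a subset, so there are no further candidate keys.

{D, Q}; {L, Q}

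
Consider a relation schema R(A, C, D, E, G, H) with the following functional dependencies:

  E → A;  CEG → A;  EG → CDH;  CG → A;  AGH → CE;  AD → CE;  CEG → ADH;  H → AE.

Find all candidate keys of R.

Attribute G never appears on the right-hand side of any dependency, so G must belong to every candidate key.
{G}⁺ = {G}, which is not all of the schema, so we must add further attributes.
{E, G}⁺: E→A adds A; EG→CDH adds C, D, H → {A, C, D, E, G, H}. Minimal: {G}⁺ = {G}; {E}⁺ = {A, E} — none reach the full schema.
{G, H}⁺: H→AE adds A, E; EG→CDH adds C, D → {A, C, D, E, G, H}. Minimal: {H}⁺ = {A, E, H}; {G}⁺ = {G} — none reach the full schema.
{A, D, G}⁺: AD→CE adds C, E; CEG→ADH adds H → {A, C, D, E, G, H}. Minimal: {D, G}⁺ = {D, G}; {A, G}⁺ = {A, G}; {A, D}⁺ = {A, C, D, E} — none reach the full schema.
{C, D, G}⁺: CG→A adds A; AD→CE adds E; CEG→ADH adds H → {A, C, D, E, G, H}. Minimal: {D, G}⁺ = {D, G}; {C, G}⁺ = {A, C, G}; {C, D}⁺ = {C, D} — none reach the full schema.

EG; GH; ADG; CDG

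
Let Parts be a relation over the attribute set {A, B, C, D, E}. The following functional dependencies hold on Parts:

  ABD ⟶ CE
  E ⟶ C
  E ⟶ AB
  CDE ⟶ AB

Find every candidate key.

{D, E}⁺: E→C adds C; E→AB adds A, B → {A, B, C, D, E}.
{A, B, D}⁺: ABD→CE adds C, E → {A, B, C, D, E}.

DE; ABD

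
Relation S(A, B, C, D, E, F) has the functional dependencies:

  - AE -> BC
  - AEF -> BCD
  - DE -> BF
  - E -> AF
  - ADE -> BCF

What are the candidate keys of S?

Attribute E never appears on the right-hand side of any dependency, so E must belong to every candidate key.
{E}⁺ = {A, B, C, D, E, F}, which is all of the schema, so {E} is the only candidate key.

E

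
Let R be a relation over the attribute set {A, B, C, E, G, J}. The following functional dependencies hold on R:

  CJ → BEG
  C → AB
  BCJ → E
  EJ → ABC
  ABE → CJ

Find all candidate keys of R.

{C, E}⁺: C→AB adds A, B; ABE→CJ adds J; CJ→BEG adds G → {A, B, C, E, G, J}.
{C, J}⁺: CJ→BEG adds B, E, G; C→AB adds A → {A, B, C, E, G, J}.
{E, J}⁺: EJ→ABC adds A, B, C; CJ→BEG adds G → {A, B, C, E, G, J}.
{A, B, E}⁺: ABE→CJ adds C, J; CJ→BEG adds G → {A, B, C, E, G, J}.

CE, CJ, EJ, ABE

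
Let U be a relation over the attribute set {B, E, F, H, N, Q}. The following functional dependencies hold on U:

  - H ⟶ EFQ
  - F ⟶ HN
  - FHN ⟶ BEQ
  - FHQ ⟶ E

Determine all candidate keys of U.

{F}; {H}

{F}⁺: F→HN adds H, N; FHN→BEQ adds B, E, Q → {B, E, F, H, N, Q}.
{H}⁺: H→EFQ adds E, F, Q; F→HN adds N; FHN→BEQ adds B → {B, E, F, H, N, Q}.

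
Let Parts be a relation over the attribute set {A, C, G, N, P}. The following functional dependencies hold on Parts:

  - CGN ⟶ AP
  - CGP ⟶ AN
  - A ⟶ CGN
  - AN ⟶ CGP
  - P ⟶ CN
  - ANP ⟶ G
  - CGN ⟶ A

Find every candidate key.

{A}⁺: A→CGN adds C, G, N; AN→CGP adds P → {A, C, G, N, P}.
{G, P}⁺: P→CN adds C, N; CGN→A adds A → {A, C, G, N, P}.
{C, G, N}⁺: CGN→AP adds A, P → {A, C, G, N, P}.
Any other superkey contains one of these as a subset, so there are no further candidate keys.

{A}, {G, P}, {C, G, N}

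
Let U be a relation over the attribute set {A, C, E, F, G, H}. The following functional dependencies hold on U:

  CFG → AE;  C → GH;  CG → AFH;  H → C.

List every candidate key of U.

{C}, {H}

{C}⁺: C→GH adds G, H; CG→AFH adds A, F; CFG→AE adds E → {A, C, E, F, G, H}.
{H}⁺: H→C adds C; C→GH adds G; CG→AFH adds A, F; CFG→AE adds E → {A, C, E, F, G, H}.
Any other superkey contains one of these as a subset, so there are no further candidate keys.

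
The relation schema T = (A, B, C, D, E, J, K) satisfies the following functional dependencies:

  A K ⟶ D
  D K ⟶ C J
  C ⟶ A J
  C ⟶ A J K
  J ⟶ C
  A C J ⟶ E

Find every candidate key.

Attribute B never appears on the right-hand side of any dependency, so B must belong to every candidate key.
{B}⁺ = {B}, which is not all of the schema, so we must add further attributes.
{B, C}⁺: C→AJ adds A, J; C→AJK adds K; ACJ→E adds E; AK→D adds D → {A, B, C, D, E, J, K}. Minimal: {C}⁺ = {A, C, D, E, J, K}; {B}⁺ = {B} — none reach the full schema.
{B, J}⁺: J→C adds C; C→AJ adds A; C→AJK adds K; ACJ→E adds E; AK→D adds D → {A, B, C, D, E, J, K}. Minimal: {J}⁺ = {A, C, D, E, J, K}; {B}⁺ = {B} — none reach the full schema.
{A, B, K}⁺: AK→D adds D; DK→CJ adds C, J; ACJ→E adds E → {A, B, C, D, E, J, K}. Minimal: {B, K}⁺ = {B, K}; {A, K}⁺ = {A, C, D, E, J, K}; {A, B}⁺ = {A, B} — none reach the full schema.
{B, D, K}⁺: DK→CJ adds C, J; C→AJ adds A; ACJ→E adds E → {A, B, C, D, E, J, K}. Minimal: {D, K}⁺ = {A, C, D, E, J, K}; {B, K}⁺ = {B, K}; {B, D}⁺ = {B, D} — none reach the full schema.
Any other superkey contains one of these as a subset, so there are no further candidate keys.

{B, C}; {B, J}; {A, B, K}; {B, D, K}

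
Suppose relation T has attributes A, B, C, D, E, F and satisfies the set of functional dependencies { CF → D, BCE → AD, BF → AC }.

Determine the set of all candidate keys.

Attributes B, E, F never appear on any right-hand side, so every candidate key must contain {B, E, F}.
{B, E, F}⁺ = {A, B, C, D, E, F}, which is all of the schema, so {B, E, F} is the only candidate key.

BEF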